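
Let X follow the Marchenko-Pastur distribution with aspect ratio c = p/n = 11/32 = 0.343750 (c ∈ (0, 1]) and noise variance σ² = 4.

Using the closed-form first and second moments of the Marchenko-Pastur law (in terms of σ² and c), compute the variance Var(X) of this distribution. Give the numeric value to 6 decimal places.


Recall the MP moments m_1 = E[X] = σ² and m_2 = E[X²] = σ⁴ (1 + c).
m_1 = E[X] = σ² = 4, so m_1² = 16.
m_2 = E[X²] = σ⁴ (1 + c) = 16 · (1 + 0.343750) = 16 · 1.343750 = 21.500000.
(Note m_2 − m_1² simplifies to c · σ⁴ = 0.343750 · 16.)

Var(X) = m_2 − m_1² = 21.500000 − 16 = 5.500000.


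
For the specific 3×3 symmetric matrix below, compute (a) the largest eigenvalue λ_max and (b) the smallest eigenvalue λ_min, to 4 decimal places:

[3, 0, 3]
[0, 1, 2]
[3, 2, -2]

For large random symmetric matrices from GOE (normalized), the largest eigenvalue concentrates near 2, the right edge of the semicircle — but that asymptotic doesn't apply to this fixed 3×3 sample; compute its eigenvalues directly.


Since M is real symmetric, all three eigenvalues are real; they are the roots of det(λI − M) = λ³ − (tr M) λ² + s λ − det M, where s is the sum of the principal 2×2 minors.
tr M = 3 + 1 + (-2) = 2.
s = (3·1 − 0²) + (3·(-2) − 3²) + (1·(-2) − 2²) = 3 + (-15) + (-6) = -18.
det M (expand along row 1) = 3·(-6) − 0·(-6) + 3·(-3) = -27.
Characteristic polynomial: λ³ − 2λ² − 18λ + 27 = 0.
Substitute λ = y + (tr M)/3 = y + 0.666667 to remove the quadratic term: y³ + p·y + q = 0 with p = s − (tr M)²/3 = -19.333333 and q = −2(tr M)³/27 + (tr M)·s/3 − det M = 14.407407.
Three real roots ⇒ use the trigonometric (Viète) form: r = 2√(−p/3) = 5.077182, φ = arccos(3q/(p·r)) = arccos(-0.440329) = 2.026762 rad.
y_k = r·cos(φ/3 − 2πk/3) for k = 0, 1, 2 gives y = 3.961927, 0.768706, -4.730633.
λ_k = y_k + 0.666667 gives λ = 4.6286, 1.4354, -4.0640 (check: the sum is 2.0000 = tr M).

Hence λ_max = 4.6286 and λ_min = -4.0640.


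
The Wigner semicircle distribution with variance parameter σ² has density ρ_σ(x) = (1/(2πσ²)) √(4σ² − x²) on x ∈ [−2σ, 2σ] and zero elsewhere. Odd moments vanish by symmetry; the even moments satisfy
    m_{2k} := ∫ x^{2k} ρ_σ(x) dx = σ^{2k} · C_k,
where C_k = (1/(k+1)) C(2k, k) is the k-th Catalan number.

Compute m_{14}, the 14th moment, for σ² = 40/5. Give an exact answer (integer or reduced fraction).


By the scaled semicircle moment identity, m_{2k} = σ^{2k} · C_k with k = 7.
C_7 = (1/(k+1)) · C(2k, k) = (1/8) · C(14, 7) = (1/8) · 3432 = 429.
σ^{2k} = (σ²)^k = (40/5)^7 = 2097152.

Therefore m_{14} = σ^{14} · C_7 = 2097152 · 429 = 899678208.


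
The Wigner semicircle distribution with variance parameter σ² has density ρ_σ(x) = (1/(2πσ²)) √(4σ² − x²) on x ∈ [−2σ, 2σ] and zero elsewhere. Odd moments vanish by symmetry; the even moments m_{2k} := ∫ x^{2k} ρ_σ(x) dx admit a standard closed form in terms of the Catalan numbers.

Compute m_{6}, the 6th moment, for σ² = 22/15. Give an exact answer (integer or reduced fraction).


By the scaled semicircle moment identity, m_{2k} = σ^{2k} · C_k with k = 3.
C_3 = (1/(k+1)) · C(2k, k) = (1/4) · C(6, 3) = (1/4) · 20 = 5.
σ^{2k} = (σ²)^k = (22/15)^3 = 10648/3375.

Therefore m_{6} = σ^{6} · C_3 = (10648/3375) · 5 = 10648/675.


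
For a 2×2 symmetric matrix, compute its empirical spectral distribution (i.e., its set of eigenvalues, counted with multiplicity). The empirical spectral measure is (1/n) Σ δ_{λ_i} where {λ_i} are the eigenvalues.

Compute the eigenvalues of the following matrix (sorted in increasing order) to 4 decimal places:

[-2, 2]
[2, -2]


Since M is real symmetric, both eigenvalues are real; they are the roots of det(λI − M) = λ² − (tr M) λ + det M.
tr M = -2 + (-2) = -4.
det M = (-2)·(-2) − 2² = 4 − 4 = 0.
Characteristic polynomial: λ² + 4λ = 0.
Discriminant Δ = (tr M)² − 4·det M = 16 − 0 = 16; √Δ = 4.000000.
λ = (tr M ± √Δ)/2 = (-4 ± 4.000000)/2, giving (tr M − √Δ)/2 = -4.0000 and (tr M + √Δ)/2 = 0.0000.

Eigenvalues sorted in increasing order: [-4.0000, 0.0000].


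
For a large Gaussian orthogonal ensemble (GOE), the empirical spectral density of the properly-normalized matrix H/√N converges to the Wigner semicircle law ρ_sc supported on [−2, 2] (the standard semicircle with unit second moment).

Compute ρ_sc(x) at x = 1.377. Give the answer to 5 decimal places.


ρ_sc(x) = (1/(2π)) √(4 − x²). With x = 1.377:
  4 − x² = 4 − (1.377)² = 4 − 1.896129 = 2.103871.
  √(4 − x²) = 1.450473.
  1/(2π) = 0.159155.
  ρ_sc(1.377) = 0.159155 · 1.450473 = 0.230850.

Rounded to 5 decimal places: ρ_sc(1.377) ≈ 0.23085.


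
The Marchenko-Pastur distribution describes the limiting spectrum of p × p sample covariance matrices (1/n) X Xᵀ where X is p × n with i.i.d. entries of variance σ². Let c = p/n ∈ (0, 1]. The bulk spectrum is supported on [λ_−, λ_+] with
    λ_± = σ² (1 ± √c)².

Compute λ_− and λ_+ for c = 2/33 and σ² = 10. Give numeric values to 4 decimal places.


c = 2/33 = 0.060606; √c = 0.246183.
λ_− = σ² (1 − √c)² = 10 · (1 − 0.246183)² = 10 · (0.753817)² = 5.682401.
λ_+ = σ² (1 + √c)² = 10 · (1 + 0.246183)² = 10 · (1.246183)² = 15.529720.

Rounded to 4 decimal places: λ_− ≈ 5.6824, λ_+ ≈ 15.5297.


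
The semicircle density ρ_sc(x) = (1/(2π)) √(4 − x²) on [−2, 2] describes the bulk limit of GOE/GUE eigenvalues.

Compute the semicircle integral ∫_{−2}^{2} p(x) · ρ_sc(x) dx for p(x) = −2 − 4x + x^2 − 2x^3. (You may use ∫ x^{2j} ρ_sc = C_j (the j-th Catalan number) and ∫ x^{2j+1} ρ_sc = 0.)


Write p(x) = Σ a_i x^i, split into monomials and integrate each against ρ_sc separately.
Using ∫ x^{2j} ρ_sc = C_j = (1/(j+1)) C(2j, j) (Catalan numbers) and ∫ x^{2j+1} ρ_sc = 0 (odd monomials vanish by symmetry):
  i = 0 (even): a_0 · C_{0} = -2 · 1 = -2
  i = 1 (odd): ∫ x^1 ρ_sc = 0 (vanishes)
  i = 2 (even): a_2 · C_{1} = 1 · 1 = 1
  i = 3 (odd): ∫ x^3 ρ_sc = 0 (vanishes)

Summing the contributions: ∫_{−2}^{2} p(x) ρ_sc(x) dx = (-2) + 1 = -1.


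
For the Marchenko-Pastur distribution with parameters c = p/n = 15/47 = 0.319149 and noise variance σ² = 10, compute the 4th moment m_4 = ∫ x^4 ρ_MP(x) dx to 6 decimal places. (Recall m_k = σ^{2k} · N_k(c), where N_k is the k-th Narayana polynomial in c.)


E[X⁴] = σ⁸ (1 + 6c + 6c² + c³) (fourth MP moment). With σ² = 10 (so σ⁸ = 10000) and c = 15/47 = 0.319149: E[X⁴] = 10000 · (1 + 6·0.319149 + 6·(0.319149)² + (0.319149)³) = 10000 · 3.558537.

So E[X^4] = 35585.371257.


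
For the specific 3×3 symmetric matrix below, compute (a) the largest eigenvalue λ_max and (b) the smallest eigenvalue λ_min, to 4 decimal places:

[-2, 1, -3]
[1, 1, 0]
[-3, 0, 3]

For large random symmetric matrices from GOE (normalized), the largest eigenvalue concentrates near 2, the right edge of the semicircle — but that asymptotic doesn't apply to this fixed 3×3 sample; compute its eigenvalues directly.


Since M is real symmetric, all three eigenvalues are real; they are the roots of det(λI − M) = λ³ − (tr M) λ² + s λ − det M, where s is the sum of the principal 2×2 minors.
tr M = -2 + 1 + 3 = 2.
s = ((-2)·1 − 1²) + ((-2)·3 − (-3)²) + (1·3 − 0²) = -3 + (-15) + 3 = -15.
det M (expand along row 1) = (-2)·3 − 1·3 + (-3)·3 = -18.
Characteristic polynomial: λ³ − 2λ² − 15λ + 18 = 0.
Substitute λ = y + (tr M)/3 = y + 0.666667 to remove the quadratic term: y³ + p·y + q = 0 with p = s − (tr M)²/3 = -16.333333 and q = −2(tr M)³/27 + (tr M)·s/3 − det M = 7.407407.
Three real roots ⇒ use the trigonometric (Viète) form: r = 2√(−p/3) = 4.666667, φ = arccos(3q/(p·r)) = arccos(-0.291545) = 1.866638 rad.
y_k = r·cos(φ/3 − 2πk/3) for k = 0, 1, 2 gives y = 3.792090, 0.459453, -4.251543.
λ_k = y_k + 0.666667 gives λ = 4.4588, 1.1261, -3.5849 (check: the sum is 2.0000 = tr M).

Hence λ_max = 4.4588 and λ_min = -3.5849.


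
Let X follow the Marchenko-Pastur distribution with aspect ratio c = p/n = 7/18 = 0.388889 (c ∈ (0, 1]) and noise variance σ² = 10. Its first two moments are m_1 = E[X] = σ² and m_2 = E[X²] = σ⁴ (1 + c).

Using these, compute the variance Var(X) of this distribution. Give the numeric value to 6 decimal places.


m_1 = E[X] = σ² = 10, so m_1² = 100.
m_2 = E[X²] = σ⁴ (1 + c) = 100 · (1 + 0.388889) = 100 · 1.388889 = 138.888889.
(Note m_2 − m_1² simplifies to c · σ⁴ = 0.388889 · 100.)

Var(X) = m_2 − m_1² = 138.888889 − 100 = 38.888889.


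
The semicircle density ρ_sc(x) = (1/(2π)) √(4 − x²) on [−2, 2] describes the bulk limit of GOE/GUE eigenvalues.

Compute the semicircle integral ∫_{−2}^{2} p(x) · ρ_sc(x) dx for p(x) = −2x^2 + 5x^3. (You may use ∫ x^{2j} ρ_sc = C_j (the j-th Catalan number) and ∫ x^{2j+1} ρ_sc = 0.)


Write p(x) = Σ a_i x^i, split into monomials and integrate each against ρ_sc separately.
Using ∫ x^{2j} ρ_sc = C_j = (1/(j+1)) C(2j, j) (Catalan numbers) and ∫ x^{2j+1} ρ_sc = 0 (odd monomials vanish by symmetry):
  i = 2 (even): a_2 · C_{1} = -2 · 1 = -2
  i = 3 (odd): ∫ x^3 ρ_sc = 0 (vanishes)

Summing the contributions: ∫_{−2}^{2} p(x) ρ_sc(x) dx = -2.


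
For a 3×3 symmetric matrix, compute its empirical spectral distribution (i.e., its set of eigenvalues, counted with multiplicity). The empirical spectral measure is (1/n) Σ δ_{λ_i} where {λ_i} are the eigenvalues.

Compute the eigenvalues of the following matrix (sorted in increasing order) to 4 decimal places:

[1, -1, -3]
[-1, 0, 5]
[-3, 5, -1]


Since M is real symmetric, all three eigenvalues are real; they are the roots of det(λI − M) = λ³ − (tr M) λ² + s λ − det M, where s is the sum of the principal 2×2 minors.
tr M = 1 + 0 + (-1) = 0.
s = (1·0 − (-1)²) + (1·(-1) − (-3)²) + (0·(-1) − 5²) = -1 + (-10) + (-25) = -36.
det M (expand along row 1) = 1·(-25) − (-1)·16 + (-3)·(-5) = 6.
Characteristic polynomial: λ³ − 36λ − 6 = 0.
Substitute λ = y + (tr M)/3 = y + 0.000000 to remove the quadratic term: y³ + p·y + q = 0 with p = s − (tr M)²/3 = -36.000000 and q = −2(tr M)³/27 + (tr M)·s/3 − det M = -6.000000.
Three real roots ⇒ use the trigonometric (Viète) form: r = 2√(−p/3) = 6.928203, φ = arccos(3q/(p·r)) = arccos(0.072169) = 1.498565 rad.
y_k = r·cos(φ/3 − 2πk/3) for k = 0, 1, 2 gives y = 6.081659, -0.166796, -5.914863.
λ_k = y_k + 0.000000 gives λ = 6.0817, -0.1668, -5.9149 (check: the sum is 0.0000 = tr M).

Eigenvalues sorted in increasing order: [-5.9149, -0.1668, 6.0817].


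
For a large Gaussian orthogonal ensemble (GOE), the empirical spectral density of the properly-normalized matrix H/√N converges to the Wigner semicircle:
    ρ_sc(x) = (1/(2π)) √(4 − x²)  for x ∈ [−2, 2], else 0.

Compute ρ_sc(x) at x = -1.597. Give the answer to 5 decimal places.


ρ_sc(x) = (1/(2π)) √(4 − x²). With x = -1.597:
  4 − x² = 4 − (-1.597)² = 4 − 2.550409 = 1.449591.
  √(4 − x²) = 1.203990.
  1/(2π) = 0.159155.
  ρ_sc(-1.597) = 0.159155 · 1.203990 = 0.191621.

Rounded to 5 decimal places: ρ_sc(-1.597) ≈ 0.19162.


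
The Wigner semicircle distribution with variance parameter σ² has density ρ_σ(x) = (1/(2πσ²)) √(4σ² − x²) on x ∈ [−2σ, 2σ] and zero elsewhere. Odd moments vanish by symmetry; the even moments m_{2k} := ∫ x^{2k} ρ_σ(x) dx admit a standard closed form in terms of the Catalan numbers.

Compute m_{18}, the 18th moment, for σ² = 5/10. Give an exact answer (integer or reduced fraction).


By the scaled semicircle moment identity, m_{2k} = σ^{2k} · C_k with k = 9.
C_9 = (1/(k+1)) · C(2k, k) = (1/10) · C(18, 9) = (1/10) · 48620 = 4862.
σ^{2k} = (σ²)^k = (5/10)^9 = 1/512.

Therefore m_{18} = σ^{18} · C_9 = (1/512) · 4862 = 2431/256.


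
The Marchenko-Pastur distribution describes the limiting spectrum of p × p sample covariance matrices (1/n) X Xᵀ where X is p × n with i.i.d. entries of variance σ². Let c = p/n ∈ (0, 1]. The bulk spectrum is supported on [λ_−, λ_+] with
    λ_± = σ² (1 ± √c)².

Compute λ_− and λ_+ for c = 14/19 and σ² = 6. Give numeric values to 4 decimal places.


c = 14/19 = 0.736842; √c = 0.858395.
λ_− = σ² (1 − √c)² = 6 · (1 − 0.858395)² = 6 · (0.141605)² = 0.120312.
λ_+ = σ² (1 + √c)² = 6 · (1 + 0.858395)² = 6 · (1.858395)² = 20.721794.

Rounded to 4 decimal places: λ_− ≈ 0.1203, λ_+ ≈ 20.7218.


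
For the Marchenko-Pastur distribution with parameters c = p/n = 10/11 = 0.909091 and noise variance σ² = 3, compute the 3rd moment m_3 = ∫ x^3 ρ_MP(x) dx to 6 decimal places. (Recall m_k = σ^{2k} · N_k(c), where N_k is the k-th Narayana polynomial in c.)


E[X³] = σ⁶ (1 + 3c + c²) (third MP moment). With σ² = 3 (so σ⁶ = 27) and c = 10/11 = 0.909091: E[X³] = 27 · (1 + 3·0.909091 + (0.909091)²) = 27 · 4.553719.

So E[X^3] = 122.950413.


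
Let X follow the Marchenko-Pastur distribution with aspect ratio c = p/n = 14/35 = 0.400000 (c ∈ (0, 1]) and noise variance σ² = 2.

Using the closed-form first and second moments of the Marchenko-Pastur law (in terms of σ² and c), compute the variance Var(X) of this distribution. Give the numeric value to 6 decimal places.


Recall the MP moments m_1 = E[X] = σ² and m_2 = E[X²] = σ⁴ (1 + c).
m_1 = E[X] = σ² = 2, so m_1² = 4.
m_2 = E[X²] = σ⁴ (1 + c) = 4 · (1 + 0.400000) = 4 · 1.400000 = 5.600000.
(Note m_2 − m_1² simplifies to c · σ⁴ = 0.400000 · 4.)

Var(X) = m_2 − m_1² = 5.600000 − 4 = 1.600000.


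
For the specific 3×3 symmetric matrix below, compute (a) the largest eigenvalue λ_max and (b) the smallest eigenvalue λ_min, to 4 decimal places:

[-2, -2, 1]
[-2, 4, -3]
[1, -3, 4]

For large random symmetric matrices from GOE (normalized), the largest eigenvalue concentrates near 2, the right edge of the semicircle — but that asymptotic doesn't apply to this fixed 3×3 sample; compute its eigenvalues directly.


Since M is real symmetric, all three eigenvalues are real; they are the roots of det(λI − M) = λ³ − (tr M) λ² + s λ − det M, where s is the sum of the principal 2×2 minors.
tr M = -2 + 4 + 4 = 6.
s = ((-2)·4 − (-2)²) + ((-2)·4 − 1²) + (4·4 − (-3)²) = -12 + (-9) + 7 = -14.
det M (expand along row 1) = (-2)·7 − (-2)·(-5) + 1·2 = -22.
Characteristic polynomial: λ³ − 6λ² − 14λ + 22 = 0.
Substitute λ = y + (tr M)/3 = y + 2.000000 to remove the quadratic term: y³ + p·y + q = 0 with p = s − (tr M)²/3 = -26.000000 and q = −2(tr M)³/27 + (tr M)·s/3 − det M = -22.000000.
Three real roots ⇒ use the trigonometric (Viète) form: r = 2√(−p/3) = 5.887841, φ = arccos(3q/(p·r)) = arccos(0.431136) = 1.125045 rad.
y_k = r·cos(φ/3 − 2πk/3) for k = 0, 1, 2 gives y = 5.478648, -0.871623, -4.607026.
λ_k = y_k + 2.000000 gives λ = 7.4786, 1.1284, -2.6070 (check: the sum is 6.0000 = tr M).

Hence λ_max = 7.4786 and λ_min = -2.6070.


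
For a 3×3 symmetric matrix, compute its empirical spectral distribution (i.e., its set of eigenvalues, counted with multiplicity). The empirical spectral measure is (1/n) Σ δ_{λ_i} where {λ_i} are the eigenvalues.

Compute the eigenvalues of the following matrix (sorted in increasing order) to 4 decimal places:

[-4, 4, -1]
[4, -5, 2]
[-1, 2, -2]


Since M is real symmetric, all three eigenvalues are real; they are the roots of det(λI − M) = λ³ − (tr M) λ² + s λ − det M, where s is the sum of the principal 2×2 minors.
tr M = -4 + (-5) + (-2) = -11.
s = ((-4)·(-5) − 4²) + ((-4)·(-2) − (-1)²) + ((-5)·(-2) − 2²) = 4 + 7 + 6 = 17.
det M (expand along row 1) = (-4)·6 − 4·(-6) + (-1)·3 = -3.
Characteristic polynomial: λ³ + 11λ² + 17λ + 3 = 0.
Substitute λ = y + (tr M)/3 = y − 3.666667 to remove the quadratic term: y³ + p·y + q = 0 with p = s − (tr M)²/3 = -23.333333 and q = −2(tr M)³/27 + (tr M)·s/3 − det M = 39.259259.
Three real roots ⇒ use the trigonometric (Viète) form: r = 2√(−p/3) = 5.577734, φ = arccos(3q/(p·r)) = arccos(-0.904959) = 2.702079 rad.
y_k = r·cos(φ/3 − 2πk/3) for k = 0, 1, 2 gives y = 3.464146, 2.053836, -5.517981.
λ_k = y_k − 3.666667 gives λ = -0.2025, -1.6128, -9.1846 (check: the sum is -11.0000 = tr M).

Eigenvalues sorted in increasing order: [-9.1846, -1.6128, -0.2025].


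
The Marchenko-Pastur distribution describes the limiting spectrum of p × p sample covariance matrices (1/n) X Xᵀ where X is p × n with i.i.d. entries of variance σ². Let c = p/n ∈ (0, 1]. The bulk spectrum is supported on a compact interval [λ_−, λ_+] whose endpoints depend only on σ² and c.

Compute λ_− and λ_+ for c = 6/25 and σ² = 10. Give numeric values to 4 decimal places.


c = 6/25 = 0.240000; √c = 0.489898.
λ_− = σ² (1 − √c)² = 10 · (1 − 0.489898)² = 10 · (0.510102)² = 2.602041.
λ_+ = σ² (1 + √c)² = 10 · (1 + 0.489898)² = 10 · (1.489898)² = 22.197959.

Rounded to 4 decimal places: λ_− ≈ 2.6020, λ_+ ≈ 22.1980.


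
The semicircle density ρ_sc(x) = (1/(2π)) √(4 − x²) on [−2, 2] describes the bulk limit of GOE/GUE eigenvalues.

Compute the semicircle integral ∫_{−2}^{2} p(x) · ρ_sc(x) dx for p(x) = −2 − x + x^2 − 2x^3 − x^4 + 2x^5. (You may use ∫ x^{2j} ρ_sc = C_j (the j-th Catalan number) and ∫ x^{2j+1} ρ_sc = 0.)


Write p(x) = Σ a_i x^i, split into monomials and integrate each against ρ_sc separately.
Using ∫ x^{2j} ρ_sc = C_j = (1/(j+1)) C(2j, j) (Catalan numbers) and ∫ x^{2j+1} ρ_sc = 0 (odd monomials vanish by symmetry):
  i = 0 (even): a_0 · C_{0} = -2 · 1 = -2
  i = 1 (odd): ∫ x^1 ρ_sc = 0 (vanishes)
  i = 2 (even): a_2 · C_{1} = 1 · 1 = 1
  i = 3 (odd): ∫ x^3 ρ_sc = 0 (vanishes)
  i = 4 (even): a_4 · C_{2} = -1 · 2 = -2
  i = 5 (odd): ∫ x^5 ρ_sc = 0 (vanishes)

Summing the contributions: ∫_{−2}^{2} p(x) ρ_sc(x) dx = (-2) + 1 + (-2) = -3.


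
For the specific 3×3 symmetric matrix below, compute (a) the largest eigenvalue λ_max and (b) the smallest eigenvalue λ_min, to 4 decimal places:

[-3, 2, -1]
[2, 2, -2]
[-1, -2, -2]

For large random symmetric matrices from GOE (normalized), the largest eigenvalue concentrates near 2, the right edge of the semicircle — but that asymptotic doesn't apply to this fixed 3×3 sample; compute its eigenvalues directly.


Since M is real symmetric, all three eigenvalues are real; they are the roots of det(λI − M) = λ³ − (tr M) λ² + s λ − det M, where s is the sum of the principal 2×2 minors.
tr M = -3 + 2 + (-2) = -3.
s = ((-3)·2 − 2²) + ((-3)·(-2) − (-1)²) + (2·(-2) − (-2)²) = -10 + 5 + (-8) = -13.
det M (expand along row 1) = (-3)·(-8) − 2·(-6) + (-1)·(-2) = 38.
Characteristic polynomial: λ³ + 3λ² − 13λ − 38 = 0.
Substitute λ = y + (tr M)/3 = y − 1.000000 to remove the quadratic term: y³ + p·y + q = 0 with p = s − (tr M)²/3 = -16.000000 and q = −2(tr M)³/27 + (tr M)·s/3 − det M = -23.000000.
Three real roots ⇒ use the trigonometric (Viète) form: r = 2√(−p/3) = 4.618802, φ = arccos(3q/(p·r)) = arccos(0.933684) = 0.366231 rad.
y_k = r·cos(φ/3 − 2πk/3) for k = 0, 1, 2 gives y = 4.584428, -1.805118, -2.779310.
λ_k = y_k − 1.000000 gives λ = 3.5844, -2.8051, -3.7793 (check: the sum is -3.0000 = tr M).

Hence λ_max = 3.5844 and λ_min = -3.7793.


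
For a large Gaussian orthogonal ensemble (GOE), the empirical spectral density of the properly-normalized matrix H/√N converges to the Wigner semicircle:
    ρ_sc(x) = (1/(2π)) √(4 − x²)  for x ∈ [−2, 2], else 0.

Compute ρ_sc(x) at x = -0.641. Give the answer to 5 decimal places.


ρ_sc(x) = (1/(2π)) √(4 − x²). With x = -0.641:
  4 − x² = 4 − (-0.641)² = 4 − 0.410881 = 3.589119.
  √(4 − x²) = 1.894497.
  1/(2π) = 0.159155.
  ρ_sc(-0.641) = 0.159155 · 1.894497 = 0.301519.

Rounded to 5 decimal places: ρ_sc(-0.641) ≈ 0.30152.


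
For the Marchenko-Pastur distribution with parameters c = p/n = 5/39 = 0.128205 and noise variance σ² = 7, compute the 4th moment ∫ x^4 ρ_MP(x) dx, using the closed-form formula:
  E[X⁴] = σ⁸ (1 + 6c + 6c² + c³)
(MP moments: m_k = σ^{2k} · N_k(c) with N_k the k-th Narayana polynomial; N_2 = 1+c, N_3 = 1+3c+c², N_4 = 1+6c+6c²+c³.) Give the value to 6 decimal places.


E[X⁴] = σ⁸ (1 + 6c + 6c² + c³) (fourth MP moment). With σ² = 7 (so σ⁸ = 2401) and c = 5/39 = 0.128205: E[X⁴] = 2401 · (1 + 6·0.128205 + 6·(0.128205)² + (0.128205)³) = 2401 · 1.869957.

So E[X^4] = 4489.767596.


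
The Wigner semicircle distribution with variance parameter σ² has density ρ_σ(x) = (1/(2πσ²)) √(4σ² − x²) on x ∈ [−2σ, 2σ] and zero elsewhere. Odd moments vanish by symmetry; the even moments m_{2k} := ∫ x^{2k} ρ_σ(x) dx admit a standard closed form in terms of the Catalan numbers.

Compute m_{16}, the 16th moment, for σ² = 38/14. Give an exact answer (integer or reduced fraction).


By the scaled semicircle moment identity, m_{2k} = σ^{2k} · C_k with k = 8.
C_8 = (1/(k+1)) · C(2k, k) = (1/9) · C(16, 8) = (1/9) · 12870 = 1430.
σ^{2k} = (σ²)^k = (38/14)^8 = 16983563041/5764801.

Therefore m_{16} = σ^{16} · C_8 = (16983563041/5764801) · 1430 = 24286495148630/5764801.


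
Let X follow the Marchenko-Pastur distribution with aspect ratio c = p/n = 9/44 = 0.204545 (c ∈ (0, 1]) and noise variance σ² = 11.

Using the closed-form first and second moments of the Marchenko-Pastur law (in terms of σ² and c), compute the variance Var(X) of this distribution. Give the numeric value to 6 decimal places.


Recall the MP moments m_1 = E[X] = σ² and m_2 = E[X²] = σ⁴ (1 + c).
m_1 = E[X] = σ² = 11, so m_1² = 121.
m_2 = E[X²] = σ⁴ (1 + c) = 121 · (1 + 0.204545) = 121 · 1.204545 = 145.750000.
(Note m_2 − m_1² simplifies to c · σ⁴ = 0.204545 · 121.)

Var(X) = m_2 − m_1² = 145.750000 − 121 = 24.750000.


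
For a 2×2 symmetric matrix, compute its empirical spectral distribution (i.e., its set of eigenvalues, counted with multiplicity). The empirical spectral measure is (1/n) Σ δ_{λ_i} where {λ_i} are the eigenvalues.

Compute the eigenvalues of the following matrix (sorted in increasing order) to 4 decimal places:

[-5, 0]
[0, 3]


Since M is real symmetric, both eigenvalues are real; they are the roots of det(λI − M) = λ² − (tr M) λ + det M.
tr M = -5 + 3 = -2.
det M = (-5)·3 − 0² = -15 − 0 = -15.
Characteristic polynomial: λ² + 2λ − 15 = 0.
Discriminant Δ = (tr M)² − 4·det M = 4 − (-60) = 64; √Δ = 8.000000.
λ = (tr M ± √Δ)/2 = (-2 ± 8.000000)/2, giving (tr M − √Δ)/2 = -5.0000 and (tr M + √Δ)/2 = 3.0000.

Eigenvalues sorted in increasing order: [-5.0000, 3.0000].


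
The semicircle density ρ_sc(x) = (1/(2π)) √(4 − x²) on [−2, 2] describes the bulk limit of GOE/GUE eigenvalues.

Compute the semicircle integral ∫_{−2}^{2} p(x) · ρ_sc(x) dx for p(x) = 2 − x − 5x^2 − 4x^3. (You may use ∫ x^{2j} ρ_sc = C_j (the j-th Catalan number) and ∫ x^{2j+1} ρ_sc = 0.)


Write p(x) = Σ a_i x^i, split into monomials and integrate each against ρ_sc separately.
Using ∫ x^{2j} ρ_sc = C_j = (1/(j+1)) C(2j, j) (Catalan numbers) and ∫ x^{2j+1} ρ_sc = 0 (odd monomials vanish by symmetry):
  i = 0 (even): a_0 · C_{0} = 2 · 1 = 2
  i = 1 (odd): ∫ x^1 ρ_sc = 0 (vanishes)
  i = 2 (even): a_2 · C_{1} = -5 · 1 = -5
  i = 3 (odd): ∫ x^3 ρ_sc = 0 (vanishes)

Summing the contributions: ∫_{−2}^{2} p(x) ρ_sc(x) dx = 2 + (-5) = -3.


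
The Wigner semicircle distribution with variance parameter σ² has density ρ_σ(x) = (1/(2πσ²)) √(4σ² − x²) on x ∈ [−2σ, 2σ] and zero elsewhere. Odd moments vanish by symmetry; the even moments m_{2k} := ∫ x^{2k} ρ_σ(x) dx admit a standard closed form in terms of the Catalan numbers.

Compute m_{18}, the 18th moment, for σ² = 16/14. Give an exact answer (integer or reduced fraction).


By the scaled semicircle moment identity, m_{2k} = σ^{2k} · C_k with k = 9.
C_9 = (1/(k+1)) · C(2k, k) = (1/10) · C(18, 9) = (1/10) · 48620 = 4862.
σ^{2k} = (σ²)^k = (16/14)^9 = 134217728/40353607.

Therefore m_{18} = σ^{18} · C_9 = (134217728/40353607) · 4862 = 652566593536/40353607.


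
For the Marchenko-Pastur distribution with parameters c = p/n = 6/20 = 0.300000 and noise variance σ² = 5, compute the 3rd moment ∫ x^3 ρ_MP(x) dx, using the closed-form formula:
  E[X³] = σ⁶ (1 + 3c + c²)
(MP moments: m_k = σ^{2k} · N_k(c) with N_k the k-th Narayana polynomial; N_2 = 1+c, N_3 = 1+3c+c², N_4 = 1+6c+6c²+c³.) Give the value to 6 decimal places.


E[X³] = σ⁶ (1 + 3c + c²) (third MP moment). With σ² = 5 (so σ⁶ = 125) and c = 6/20 = 0.300000: E[X³] = 125 · (1 + 3·0.300000 + (0.300000)²) = 125 · 1.990000.

So E[X^3] = 248.750000.


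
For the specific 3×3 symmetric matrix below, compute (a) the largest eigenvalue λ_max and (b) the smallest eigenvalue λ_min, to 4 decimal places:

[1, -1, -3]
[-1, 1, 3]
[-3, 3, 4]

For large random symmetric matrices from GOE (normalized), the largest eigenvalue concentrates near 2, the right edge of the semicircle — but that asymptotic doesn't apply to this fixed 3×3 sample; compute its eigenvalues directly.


Since M is real symmetric, all three eigenvalues are real; they are the roots of det(λI − M) = λ³ − (tr M) λ² + s λ − det M, where s is the sum of the principal 2×2 minors.
tr M = 1 + 1 + 4 = 6.
s = (1·1 − (-1)²) + (1·4 − (-3)²) + (1·4 − 3²) = 0 + (-5) + (-5) = -10.
det M (expand along row 1) = 1·(-5) − (-1)·5 + (-3)·0 = 0.
Characteristic polynomial: λ³ − 6λ² − 10λ = 0.
Substitute λ = y + (tr M)/3 = y + 2.000000 to remove the quadratic term: y³ + p·y + q = 0 with p = s − (tr M)²/3 = -22.000000 and q = −2(tr M)³/27 + (tr M)·s/3 − det M = -36.000000.
Three real roots ⇒ use the trigonometric (Viète) form: r = 2√(−p/3) = 5.416026, φ = arccos(3q/(p·r)) = arccos(0.906401) = 0.436112 rad.
y_k = r·cos(φ/3 − 2πk/3) for k = 0, 1, 2 gives y = 5.358899, -2.000000, -3.358899.
λ_k = y_k + 2.000000 gives λ = 7.3589, 0.0000, -1.3589 (check: the sum is 6.0000 = tr M).

Hence λ_max = 7.3589 and λ_min = -1.3589.


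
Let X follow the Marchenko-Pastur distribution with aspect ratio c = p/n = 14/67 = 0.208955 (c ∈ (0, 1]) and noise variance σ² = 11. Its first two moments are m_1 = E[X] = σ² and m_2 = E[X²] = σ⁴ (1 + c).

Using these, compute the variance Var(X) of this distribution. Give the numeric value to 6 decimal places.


m_1 = E[X] = σ² = 11, so m_1² = 121.
m_2 = E[X²] = σ⁴ (1 + c) = 121 · (1 + 0.208955) = 121 · 1.208955 = 146.283582.
(Note m_2 − m_1² simplifies to c · σ⁴ = 0.208955 · 121.)

Var(X) = m_2 − m_1² = 146.283582 − 121 = 25.283582.


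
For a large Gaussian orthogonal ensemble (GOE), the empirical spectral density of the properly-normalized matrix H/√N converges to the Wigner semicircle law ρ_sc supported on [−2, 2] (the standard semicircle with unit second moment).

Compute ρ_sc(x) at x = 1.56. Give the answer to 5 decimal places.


ρ_sc(x) = (1/(2π)) √(4 − x²). With x = 1.56:
  4 − x² = 4 − (1.56)² = 4 − 2.433600 = 1.566400.
  √(4 − x²) = 1.251559.
  1/(2π) = 0.159155.
  ρ_sc(1.56) = 0.159155 · 1.251559 = 0.199192.

Rounded to 5 decimal places: ρ_sc(1.56) ≈ 0.19919.


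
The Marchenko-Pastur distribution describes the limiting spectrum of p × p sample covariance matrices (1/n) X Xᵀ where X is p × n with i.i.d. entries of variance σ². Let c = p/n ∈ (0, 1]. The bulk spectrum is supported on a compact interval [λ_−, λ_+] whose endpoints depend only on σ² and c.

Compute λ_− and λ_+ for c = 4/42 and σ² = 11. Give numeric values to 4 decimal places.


c = 4/42 = 0.095238; √c = 0.308607.
λ_− = σ² (1 − √c)² = 11 · (1 − 0.308607)² = 11 · (0.691393)² = 5.258272.
λ_+ = σ² (1 + √c)² = 11 · (1 + 0.308607)² = 11 · (1.308607)² = 18.836966.

Rounded to 4 decimal places: λ_− ≈ 5.2583, λ_+ ≈ 18.8370.


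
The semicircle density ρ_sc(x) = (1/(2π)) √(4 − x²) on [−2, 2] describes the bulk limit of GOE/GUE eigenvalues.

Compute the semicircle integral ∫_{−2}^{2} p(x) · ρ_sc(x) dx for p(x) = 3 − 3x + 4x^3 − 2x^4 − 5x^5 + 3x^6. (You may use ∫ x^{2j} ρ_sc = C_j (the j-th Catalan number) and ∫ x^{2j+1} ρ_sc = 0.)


Write p(x) = Σ a_i x^i, split into monomials and integrate each against ρ_sc separately.
Using ∫ x^{2j} ρ_sc = C_j = (1/(j+1)) C(2j, j) (Catalan numbers) and ∫ x^{2j+1} ρ_sc = 0 (odd monomials vanish by symmetry):
  i = 0 (even): a_0 · C_{0} = 3 · 1 = 3
  i = 1 (odd): ∫ x^1 ρ_sc = 0 (vanishes)
  i = 3 (odd): ∫ x^3 ρ_sc = 0 (vanishes)
  i = 4 (even): a_4 · C_{2} = -2 · 2 = -4
  i = 5 (odd): ∫ x^5 ρ_sc = 0 (vanishes)
  i = 6 (even): a_6 · C_{3} = 3 · 5 = 15

Summing the contributions: ∫_{−2}^{2} p(x) ρ_sc(x) dx = 3 + (-4) + 15 = 14.


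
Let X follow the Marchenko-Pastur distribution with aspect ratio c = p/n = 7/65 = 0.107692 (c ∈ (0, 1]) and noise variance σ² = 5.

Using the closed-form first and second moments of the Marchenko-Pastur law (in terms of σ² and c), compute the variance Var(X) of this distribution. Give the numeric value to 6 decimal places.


Recall the MP moments m_1 = E[X] = σ² and m_2 = E[X²] = σ⁴ (1 + c).
m_1 = E[X] = σ² = 5, so m_1² = 25.
m_2 = E[X²] = σ⁴ (1 + c) = 25 · (1 + 0.107692) = 25 · 1.107692 = 27.692308.
(Note m_2 − m_1² simplifies to c · σ⁴ = 0.107692 · 25.)

Var(X) = m_2 − m_1² = 27.692308 − 25 = 2.692308.


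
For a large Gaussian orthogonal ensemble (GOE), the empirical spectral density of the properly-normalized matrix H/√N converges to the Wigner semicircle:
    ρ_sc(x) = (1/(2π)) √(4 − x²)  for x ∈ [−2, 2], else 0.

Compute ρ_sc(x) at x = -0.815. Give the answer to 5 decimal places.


ρ_sc(x) = (1/(2π)) √(4 − x²). With x = -0.815:
  4 − x² = 4 − (-0.815)² = 4 − 0.664225 = 3.335775.
  √(4 − x²) = 1.826410.
  1/(2π) = 0.159155.
  ρ_sc(-0.815) = 0.159155 · 1.826410 = 0.290682.

Rounded to 5 decimal places: ρ_sc(-0.815) ≈ 0.29068.


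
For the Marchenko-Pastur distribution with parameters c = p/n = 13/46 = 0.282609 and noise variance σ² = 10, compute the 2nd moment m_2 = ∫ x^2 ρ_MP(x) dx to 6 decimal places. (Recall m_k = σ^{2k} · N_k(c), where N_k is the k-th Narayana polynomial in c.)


E[X²] = σ⁴ (1 + c) (second MP moment). With σ² = 10 (so σ⁴ = 100) and c = 13/46 = 0.282609: E[X²] = 100 · (1 + 0.282609) = 100 · 1.282609.

So E[X^2] = 128.260870.


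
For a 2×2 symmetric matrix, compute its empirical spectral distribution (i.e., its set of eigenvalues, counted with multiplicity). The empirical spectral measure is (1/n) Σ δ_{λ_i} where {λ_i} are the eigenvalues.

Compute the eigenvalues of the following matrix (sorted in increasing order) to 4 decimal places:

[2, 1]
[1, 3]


Since M is real symmetric, both eigenvalues are real; they are the roots of det(λI − M) = λ² − (tr M) λ + det M.
tr M = 2 + 3 = 5.
det M = 2·3 − 1² = 6 − 1 = 5.
Characteristic polynomial: λ² − 5λ + 5 = 0.
Discriminant Δ = (tr M)² − 4·det M = 25 − 20 = 5; √Δ = 2.236068.
λ = (tr M ± √Δ)/2 = (5 ± 2.236068)/2, giving (tr M − √Δ)/2 = 1.3820 and (tr M + √Δ)/2 = 3.6180.

Eigenvalues sorted in increasing order: [1.3820, 3.6180].


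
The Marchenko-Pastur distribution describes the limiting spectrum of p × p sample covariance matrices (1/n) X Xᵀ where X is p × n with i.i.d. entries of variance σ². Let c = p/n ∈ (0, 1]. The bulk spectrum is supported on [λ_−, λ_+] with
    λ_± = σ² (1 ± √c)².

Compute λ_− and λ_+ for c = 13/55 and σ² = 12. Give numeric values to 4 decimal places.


c = 13/55 = 0.236364; √c = 0.486172.
λ_− = σ² (1 − √c)² = 12 · (1 − 0.486172)² = 12 · (0.513828)² = 3.168225.
λ_+ = σ² (1 + √c)² = 12 · (1 + 0.486172)² = 12 · (1.486172)² = 26.504502.

Rounded to 4 decimal places: λ_− ≈ 3.1682, λ_+ ≈ 26.5045.


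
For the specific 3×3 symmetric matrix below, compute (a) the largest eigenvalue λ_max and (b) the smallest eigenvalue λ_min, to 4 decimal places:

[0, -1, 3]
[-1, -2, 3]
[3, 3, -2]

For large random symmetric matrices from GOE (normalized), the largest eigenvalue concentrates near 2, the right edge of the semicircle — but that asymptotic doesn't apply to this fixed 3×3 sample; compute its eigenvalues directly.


Since M is real symmetric, all three eigenvalues are real; they are the roots of det(λI − M) = λ³ − (tr M) λ² + s λ − det M, where s is the sum of the principal 2×2 minors.
tr M = 0 + (-2) + (-2) = -4.
s = (0·(-2) − (-1)²) + (0·(-2) − 3²) + ((-2)·(-2) − 3²) = -1 + (-9) + (-5) = -15.
det M (expand along row 1) = 0·(-5) − (-1)·(-7) + 3·3 = 2.
Characteristic polynomial: λ³ + 4λ² − 15λ − 2 = 0.
Substitute λ = y + (tr M)/3 = y − 1.333333 to remove the quadratic term: y³ + p·y + q = 0 with p = s − (tr M)²/3 = -20.333333 and q = −2(tr M)³/27 + (tr M)·s/3 − det M = 22.740741.
Three real roots ⇒ use the trigonometric (Viète) form: r = 2√(−p/3) = 5.206833, φ = arccos(3q/(p·r)) = arccos(-0.644382) = 2.271012 rad.
y_k = r·cos(φ/3 − 2πk/3) for k = 0, 1, 2 gives y = 3.784831, 1.204297, -4.989127.
λ_k = y_k − 1.333333 gives λ = 2.4515, -0.1290, -6.3225 (check: the sum is -4.0000 = tr M).

Hence λ_max = 2.4515 and λ_min = -6.3225.


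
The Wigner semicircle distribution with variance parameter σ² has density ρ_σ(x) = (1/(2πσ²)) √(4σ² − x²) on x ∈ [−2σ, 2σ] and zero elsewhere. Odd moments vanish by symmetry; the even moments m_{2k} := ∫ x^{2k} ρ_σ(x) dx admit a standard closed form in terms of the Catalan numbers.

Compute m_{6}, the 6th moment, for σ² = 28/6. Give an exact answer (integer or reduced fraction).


By the scaled semicircle moment identity, m_{2k} = σ^{2k} · C_k with k = 3.
C_3 = (1/(k+1)) · C(2k, k) = (1/4) · C(6, 3) = (1/4) · 20 = 5.
σ^{2k} = (σ²)^k = (28/6)^3 = 2744/27.

Therefore m_{6} = σ^{6} · C_3 = (2744/27) · 5 = 13720/27.


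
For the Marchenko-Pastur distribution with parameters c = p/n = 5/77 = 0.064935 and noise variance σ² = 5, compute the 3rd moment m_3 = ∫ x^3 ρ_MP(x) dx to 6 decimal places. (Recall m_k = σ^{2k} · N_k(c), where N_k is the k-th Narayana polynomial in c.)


E[X³] = σ⁶ (1 + 3c + c²) (third MP moment). With σ² = 5 (so σ⁶ = 125) and c = 5/77 = 0.064935: E[X³] = 125 · (1 + 3·0.064935 + (0.064935)²) = 125 · 1.199022.

So E[X^3] = 149.877720.


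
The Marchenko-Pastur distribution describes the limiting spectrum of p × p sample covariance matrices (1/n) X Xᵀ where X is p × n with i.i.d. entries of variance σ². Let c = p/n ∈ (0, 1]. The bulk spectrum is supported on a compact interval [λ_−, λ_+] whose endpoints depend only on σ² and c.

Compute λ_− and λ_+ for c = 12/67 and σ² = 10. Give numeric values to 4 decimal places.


c = 12/67 = 0.179104; √c = 0.423207.
λ_− = σ² (1 − √c)² = 10 · (1 − 0.423207)² = 10 · (0.576793)² = 3.326897.
λ_+ = σ² (1 + √c)² = 10 · (1 + 0.423207)² = 10 · (1.423207)² = 20.255192.

Rounded to 4 decimal places: λ_− ≈ 3.3269, λ_+ ≈ 20.2552.


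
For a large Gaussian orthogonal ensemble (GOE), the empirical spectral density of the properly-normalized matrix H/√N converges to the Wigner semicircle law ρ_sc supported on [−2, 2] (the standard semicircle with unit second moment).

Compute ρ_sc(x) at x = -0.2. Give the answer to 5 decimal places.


ρ_sc(x) = (1/(2π)) √(4 − x²). With x = -0.2:
  4 − x² = 4 − (-0.2)² = 4 − 0.040000 = 3.960000.
  √(4 − x²) = 1.989975.
  1/(2π) = 0.159155.
  ρ_sc(-0.2) = 0.159155 · 1.989975 = 0.316714.

Rounded to 5 decimal places: ρ_sc(-0.2) ≈ 0.31671.


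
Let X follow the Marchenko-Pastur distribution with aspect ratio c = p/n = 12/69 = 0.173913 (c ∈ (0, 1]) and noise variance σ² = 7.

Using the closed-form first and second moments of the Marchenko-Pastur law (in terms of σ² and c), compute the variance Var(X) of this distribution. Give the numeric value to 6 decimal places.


Recall the MP moments m_1 = E[X] = σ² and m_2 = E[X²] = σ⁴ (1 + c).
m_1 = E[X] = σ² = 7, so m_1² = 49.
m_2 = E[X²] = σ⁴ (1 + c) = 49 · (1 + 0.173913) = 49 · 1.173913 = 57.521739.
(Note m_2 − m_1² simplifies to c · σ⁴ = 0.173913 · 49.)

Var(X) = m_2 − m_1² = 57.521739 − 49 = 8.521739.


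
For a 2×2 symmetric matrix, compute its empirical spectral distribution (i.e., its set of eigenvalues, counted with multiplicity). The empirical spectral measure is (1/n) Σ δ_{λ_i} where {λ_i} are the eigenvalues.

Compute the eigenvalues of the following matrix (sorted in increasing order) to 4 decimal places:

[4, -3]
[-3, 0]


Since M is real symmetric, both eigenvalues are real; they are the roots of det(λI − M) = λ² − (tr M) λ + det M.
tr M = 4 + 0 = 4.
det M = 4·0 − (-3)² = 0 − 9 = -9.
Characteristic polynomial: λ² − 4λ − 9 = 0.
Discriminant Δ = (tr M)² − 4·det M = 16 − (-36) = 52; √Δ = 7.211103.
λ = (tr M ± √Δ)/2 = (4 ± 7.211103)/2, giving (tr M − √Δ)/2 = -1.6056 and (tr M + √Δ)/2 = 5.6056.

Eigenvalues sorted in increasing order: [-1.6056, 5.6056].


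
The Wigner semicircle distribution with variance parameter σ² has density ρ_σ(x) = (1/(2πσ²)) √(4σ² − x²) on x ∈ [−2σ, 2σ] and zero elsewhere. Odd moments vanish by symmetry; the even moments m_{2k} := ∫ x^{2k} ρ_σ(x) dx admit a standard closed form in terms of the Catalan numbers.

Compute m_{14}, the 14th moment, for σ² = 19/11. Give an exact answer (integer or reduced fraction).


By the scaled semicircle moment identity, m_{2k} = σ^{2k} · C_k with k = 7.
C_7 = (1/(k+1)) · C(2k, k) = (1/8) · C(14, 7) = (1/8) · 3432 = 429.
σ^{2k} = (σ²)^k = (19/11)^7 = 893871739/19487171.

Therefore m_{14} = σ^{14} · C_7 = (893871739/19487171) · 429 = 34860997821/1771561.


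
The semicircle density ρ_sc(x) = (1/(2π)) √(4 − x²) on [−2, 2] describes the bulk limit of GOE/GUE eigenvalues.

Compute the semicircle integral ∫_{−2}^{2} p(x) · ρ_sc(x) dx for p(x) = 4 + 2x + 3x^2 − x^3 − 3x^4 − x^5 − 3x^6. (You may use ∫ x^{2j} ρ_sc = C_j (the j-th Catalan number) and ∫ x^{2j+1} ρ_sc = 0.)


Write p(x) = Σ a_i x^i, split into monomials and integrate each against ρ_sc separately.
Using ∫ x^{2j} ρ_sc = C_j = (1/(j+1)) C(2j, j) (Catalan numbers) and ∫ x^{2j+1} ρ_sc = 0 (odd monomials vanish by symmetry):
  i = 0 (even): a_0 · C_{0} = 4 · 1 = 4
  i = 1 (odd): ∫ x^1 ρ_sc = 0 (vanishes)
  i = 2 (even): a_2 · C_{1} = 3 · 1 = 3
  i = 3 (odd): ∫ x^3 ρ_sc = 0 (vanishes)
  i = 4 (even): a_4 · C_{2} = -3 · 2 = -6
  i = 5 (odd): ∫ x^5 ρ_sc = 0 (vanishes)
  i = 6 (even): a_6 · C_{3} = -3 · 5 = -15

Summing the contributions: ∫_{−2}^{2} p(x) ρ_sc(x) dx = 4 + 3 + (-6) + (-15) = -14.


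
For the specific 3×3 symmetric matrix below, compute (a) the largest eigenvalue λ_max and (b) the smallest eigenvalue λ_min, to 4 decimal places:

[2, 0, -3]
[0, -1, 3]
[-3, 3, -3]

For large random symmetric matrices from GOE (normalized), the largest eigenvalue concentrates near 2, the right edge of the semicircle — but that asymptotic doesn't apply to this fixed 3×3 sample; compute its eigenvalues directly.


Since M is real symmetric, all three eigenvalues are real; they are the roots of det(λI − M) = λ³ − (tr M) λ² + s λ − det M, where s is the sum of the principal 2×2 minors.
tr M = 2 + (-1) + (-3) = -2.
s = (2·(-1) − 0²) + (2·(-3) − (-3)²) + ((-1)·(-3) − 3²) = -2 + (-15) + (-6) = -23.
det M (expand along row 1) = 2·(-6) − 0·9 + (-3)·(-3) = -3.
Characteristic polynomial: λ³ + 2λ² − 23λ + 3 = 0.
Substitute λ = y + (tr M)/3 = y − 0.666667 to remove the quadratic term: y³ + p·y + q = 0 with p = s − (tr M)²/3 = -24.333333 and q = −2(tr M)³/27 + (tr M)·s/3 − det M = 18.925926.
Three real roots ⇒ use the trigonometric (Viète) form: r = 2√(−p/3) = 5.696002, φ = arccos(3q/(p·r)) = arccos(-0.409644) = 1.992860 rad.
y_k = r·cos(φ/3 − 2πk/3) for k = 0, 1, 2 gives y = 4.484786, 0.798718, -5.283504.
λ_k = y_k − 0.666667 gives λ = 3.8181, 0.1321, -5.9502 (check: the sum is -2.0000 = tr M).

Hence λ_max = 3.8181 and λ_min = -5.9502.
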